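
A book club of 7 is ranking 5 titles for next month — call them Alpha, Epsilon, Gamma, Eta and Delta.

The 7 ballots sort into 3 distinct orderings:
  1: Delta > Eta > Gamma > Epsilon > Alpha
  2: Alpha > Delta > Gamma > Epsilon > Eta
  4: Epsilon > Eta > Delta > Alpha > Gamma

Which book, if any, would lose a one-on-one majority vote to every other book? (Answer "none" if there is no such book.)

Gamma

Head-to-head results (7 members):
Alpha vs Epsilon: Alpha preferred on 2 ballots; Epsilon wins 5–2.
Alpha vs Gamma: Alpha preferred on 2+4 = 6 ballots; Alpha wins 6–1.
Alpha vs Eta: Eta, 5–2.
Alpha–Delta: Delta 5–2.
Epsilon vs Gamma: Epsilon preferred on 4 ballots; Epsilon wins 4–3.
Epsilon vs Eta: Epsilon, 6–1.
Epsilon vs Delta: 4 to 3, Epsilon.
Gamma vs Eta: 2 to 5, Eta.
Gamma vs Delta: 0 for Gamma, 7 for Delta — Delta by 7–0.
Eta vs Delta: Eta is ranked higher on 4 ballots, Delta on 3. Eta wins 4–3.
Gamma loses to every other book — it is the Condorcet loser.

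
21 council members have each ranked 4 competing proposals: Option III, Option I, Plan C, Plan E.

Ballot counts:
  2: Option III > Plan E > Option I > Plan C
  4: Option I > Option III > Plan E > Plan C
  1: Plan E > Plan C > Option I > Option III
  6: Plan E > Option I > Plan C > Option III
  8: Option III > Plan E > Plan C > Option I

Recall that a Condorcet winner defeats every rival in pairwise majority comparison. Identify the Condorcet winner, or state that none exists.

none

Check each pair by majority over 21 ballots:
Option III vs Option I: Option III preferred on 2+8 = 10 ballots; Option I wins 11–10.
Option III vs Plan C: 2+4+8 = 14 for Option III, 7 for Plan C — Option III by 14–7.
Option III vs Plan E: Option III is ranked higher on 2+4+8 = 14 ballots, Plan E on 7. Option III wins 14–7.
Option I vs Plan C: Option I preferred on 2+4+6 = 12 ballots; Option I wins 12–9.
Option I vs Plan E: 4 for Option I, 17 for Plan E — Plan E by 17–4.
Plan C vs Plan E: 0 for Plan C, 21 for Plan E — Plan E by 21–0.
No option is unbeaten: Option III loses to Option I; Option I loses to Plan E; Plan C loses to Option III; Plan E loses to Option III. In particular Option III beats Plan E beats Option I beats Option III is a majority cycle — no Condorcet winner exists.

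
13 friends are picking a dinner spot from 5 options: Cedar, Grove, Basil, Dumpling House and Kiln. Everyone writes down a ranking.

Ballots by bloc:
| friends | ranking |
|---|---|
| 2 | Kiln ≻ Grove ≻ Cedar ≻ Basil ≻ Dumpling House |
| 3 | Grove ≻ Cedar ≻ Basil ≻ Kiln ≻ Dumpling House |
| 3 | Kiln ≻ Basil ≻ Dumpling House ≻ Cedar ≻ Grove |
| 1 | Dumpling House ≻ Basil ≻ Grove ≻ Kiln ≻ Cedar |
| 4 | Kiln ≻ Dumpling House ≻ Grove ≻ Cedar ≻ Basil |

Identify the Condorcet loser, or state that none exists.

none

Head-to-head results (13 friends):
Cedar vs Grove: Grove, 10–3.
Cedar vs Basil: Cedar, 9–4.
Cedar vs Dumpling House: 2+3 = 5 for Cedar, 8 for Dumpling House — Dumpling House by 8–5.
Cedar vs Kiln: Cedar preferred on 3 ballots; Kiln wins 10–3.
Grove–Basil: Grove 9–4.
Grove–Dumpling House: Dumpling House 8–5.
Grove vs Kiln: Grove preferred on 3+1 = 4 ballots; Kiln wins 9–4.
Basil vs Dumpling House: Basil is ranked higher on 2+3+3 = 8 ballots, Dumpling House on 5. Basil wins 8–5.
Basil vs Kiln: Basil is ranked higher on 3+1 = 4 ballots, Kiln on 9. Kiln wins 9–4.
Dumpling House vs Kiln: 1 to 12, Kiln.
Each restaurant has at least one pairwise win (Cedar beats Basil; Grove beats Cedar; Basil beats Dumpling House; Dumpling House beats Cedar; Kiln beats Cedar) — no Condorcet loser.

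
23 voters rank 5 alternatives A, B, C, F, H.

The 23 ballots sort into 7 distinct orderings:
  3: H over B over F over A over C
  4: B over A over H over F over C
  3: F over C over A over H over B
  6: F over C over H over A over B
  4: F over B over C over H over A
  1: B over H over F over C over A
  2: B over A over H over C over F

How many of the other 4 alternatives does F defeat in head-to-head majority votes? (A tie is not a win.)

F against each rival (23 voters):
F vs A: F is ranked higher on 3+3+6+4+1 = 17 ballots, A on 6. F wins 17–6.
F vs B: F wins 13–10.
F vs C: F preferred on 3+4+3+6+4+1 = 21 ballots; F wins 21–2.
F vs H: 13 to 10, F.
F beats A, B, C, H — 4 pairwise wins.

4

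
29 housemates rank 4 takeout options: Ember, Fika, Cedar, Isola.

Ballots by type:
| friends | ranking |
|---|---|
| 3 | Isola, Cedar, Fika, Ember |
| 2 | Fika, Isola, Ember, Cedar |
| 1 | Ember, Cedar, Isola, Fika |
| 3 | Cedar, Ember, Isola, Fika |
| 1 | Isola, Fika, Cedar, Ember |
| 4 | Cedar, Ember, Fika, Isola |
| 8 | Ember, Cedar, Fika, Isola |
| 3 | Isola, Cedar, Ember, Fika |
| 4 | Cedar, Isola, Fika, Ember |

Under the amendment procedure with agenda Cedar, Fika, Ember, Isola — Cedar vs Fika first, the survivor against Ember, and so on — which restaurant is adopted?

Round 1: Cedar vs Fika — 26–3, Cedar advances.
Round 2: Cedar vs Ember — 18–11, Cedar advances.
Round 3: Cedar vs Isola — 20–9, Cedar advances.
The agenda winner is Cedar.

Cedar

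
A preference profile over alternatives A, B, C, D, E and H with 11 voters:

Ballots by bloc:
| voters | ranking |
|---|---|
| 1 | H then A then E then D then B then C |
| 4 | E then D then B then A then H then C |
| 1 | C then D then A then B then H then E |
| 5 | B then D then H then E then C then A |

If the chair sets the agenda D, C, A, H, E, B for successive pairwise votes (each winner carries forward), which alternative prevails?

Round 1: D vs C — 10–1, D advances.
Round 2: D vs A — 10–1, D advances.
Round 3: D vs H — 10–1, D advances.
Round 4: D vs E — 6–5, D advances.
Round 5: D vs B — 6–5, D advances.
The agenda winner is D.

D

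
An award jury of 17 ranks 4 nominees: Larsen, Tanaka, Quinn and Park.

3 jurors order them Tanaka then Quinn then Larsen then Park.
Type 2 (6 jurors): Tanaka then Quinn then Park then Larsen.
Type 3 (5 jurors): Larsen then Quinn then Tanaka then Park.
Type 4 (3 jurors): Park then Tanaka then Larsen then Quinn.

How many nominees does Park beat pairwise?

1

Park against each rival (17 jurors):
Park–Larsen: Park 9–8.
Park vs Tanaka: 3 for Park, 14 for Tanaka — Tanaka by 14–3.
Park–Quinn: Quinn 14–3.
Park beats Larsen; loses to Tanaka, Quinn — 1 pairwise win.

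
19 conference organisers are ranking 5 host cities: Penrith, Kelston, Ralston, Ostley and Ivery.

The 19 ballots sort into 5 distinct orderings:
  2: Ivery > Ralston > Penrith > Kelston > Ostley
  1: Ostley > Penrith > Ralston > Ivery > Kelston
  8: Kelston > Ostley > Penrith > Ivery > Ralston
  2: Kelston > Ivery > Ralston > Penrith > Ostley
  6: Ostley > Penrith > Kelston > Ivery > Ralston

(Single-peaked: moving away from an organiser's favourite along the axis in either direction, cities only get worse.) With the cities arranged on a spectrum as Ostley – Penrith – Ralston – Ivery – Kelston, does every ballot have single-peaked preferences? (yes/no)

Axis positions: Ostley=1, Penrith=2, Ralston=3, Ivery=4, Kelston=5.
Bloc 1 (peak Ivery at position 4): ranking walks positions 4-3-2-5-1, expanding outward from the peak — single-peaked.
Bloc 2 (peak Ostley at position 1): ranking walks positions 1-2-3-4-5, expanding outward from the peak — single-peaked.
Bloc 3: ranking walks positions 5-1-2-4-3; Ostley is ranked above Ivery even though Ivery lies between Ostley and the peak Kelston on the axis — preferences dip and rise again. Not single-peaked.
Bloc 4 (peak Kelston at position 5): ranking walks positions 5-4-3-2-1, expanding outward from the peak — single-peaked.
Bloc 5: ranking walks positions 1-2-5-4-3; Kelston is ranked above Ralston even though Ralston lies between Kelston and the peak Ostley on the axis — preferences dip and rise again. Not single-peaked.
Bloc 3 violates single-peakedness, so the profile is not single-peaked on this axis.

no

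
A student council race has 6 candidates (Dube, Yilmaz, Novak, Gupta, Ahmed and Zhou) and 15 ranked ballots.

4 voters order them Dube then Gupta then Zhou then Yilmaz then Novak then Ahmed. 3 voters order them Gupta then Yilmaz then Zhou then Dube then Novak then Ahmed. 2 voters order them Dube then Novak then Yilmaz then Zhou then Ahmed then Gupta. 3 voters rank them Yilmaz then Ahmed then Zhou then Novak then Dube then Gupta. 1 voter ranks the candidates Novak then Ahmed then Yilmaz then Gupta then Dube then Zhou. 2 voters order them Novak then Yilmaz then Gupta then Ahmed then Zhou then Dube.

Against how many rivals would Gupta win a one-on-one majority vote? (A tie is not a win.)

2

Gupta against each rival (15 voters):
Gupta vs Dube: 6 to 9, Dube.
Gupta–Yilmaz: Yilmaz 8–7.
Gupta vs Novak: 7 to 8, Novak.
Gupta vs Ahmed: Gupta is ranked higher on 4+3+2 = 9 ballots, Ahmed on 6. Gupta wins 9–6.
Gupta vs Zhou: Gupta is ranked higher on 4+3+1+2 = 10 ballots, Zhou on 5. Gupta wins 10–5.
Gupta beats Ahmed, Zhou; loses to Dube, Yilmaz, Novak — 2 pairwise wins.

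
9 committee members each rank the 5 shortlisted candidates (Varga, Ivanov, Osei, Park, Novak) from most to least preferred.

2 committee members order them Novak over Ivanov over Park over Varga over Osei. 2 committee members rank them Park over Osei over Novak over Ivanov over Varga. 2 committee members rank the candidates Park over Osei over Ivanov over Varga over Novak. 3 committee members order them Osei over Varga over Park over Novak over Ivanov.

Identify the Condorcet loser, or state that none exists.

Pairwise majorities:
Varga–Ivanov: Ivanov 6–3.
Varga vs Osei: Osei wins 7–2.
Varga vs Park: Park wins 6–3.
Varga vs Novak: 5 to 4, Varga.
Ivanov vs Osei: Ivanov is ranked higher on 2 ballots, Osei on 7. Osei wins 7–2.
Ivanov vs Park: 2 for Ivanov, 7 for Park — Park by 7–2.
Ivanov vs Novak: Ivanov is ranked higher on 2 ballots, Novak on 7. Novak wins 7–2.
Osei vs Park: Park, 6–3.
Osei vs Novak: Osei is ranked higher on 2+2+3 = 7 ballots, Novak on 2. Osei wins 7–2.
Park vs Novak: Park, 7–2.
Every candidate wins at least one matchup (Varga beats Novak; Ivanov beats Varga; Osei beats Varga; Park beats Varga; Novak beats Ivanov), so there is no Condorcet loser.

none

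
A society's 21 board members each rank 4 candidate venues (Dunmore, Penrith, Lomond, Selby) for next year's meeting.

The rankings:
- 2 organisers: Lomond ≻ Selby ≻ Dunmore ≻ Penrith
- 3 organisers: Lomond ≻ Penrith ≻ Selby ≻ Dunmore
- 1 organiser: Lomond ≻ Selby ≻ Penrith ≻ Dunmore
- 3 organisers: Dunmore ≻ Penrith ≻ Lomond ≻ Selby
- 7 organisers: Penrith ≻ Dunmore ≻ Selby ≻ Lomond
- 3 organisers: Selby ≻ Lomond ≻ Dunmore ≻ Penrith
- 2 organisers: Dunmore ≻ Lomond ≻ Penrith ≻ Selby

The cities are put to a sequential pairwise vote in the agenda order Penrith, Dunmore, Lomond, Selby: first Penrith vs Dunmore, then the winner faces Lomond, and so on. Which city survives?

Lomond

Round 1: Penrith vs Dunmore — 11–10, Penrith advances.
Round 2: Penrith vs Lomond — 10–11, Lomond advances.
Round 3: Lomond vs Selby — 11–10, Lomond advances.
The agenda winner is Lomond.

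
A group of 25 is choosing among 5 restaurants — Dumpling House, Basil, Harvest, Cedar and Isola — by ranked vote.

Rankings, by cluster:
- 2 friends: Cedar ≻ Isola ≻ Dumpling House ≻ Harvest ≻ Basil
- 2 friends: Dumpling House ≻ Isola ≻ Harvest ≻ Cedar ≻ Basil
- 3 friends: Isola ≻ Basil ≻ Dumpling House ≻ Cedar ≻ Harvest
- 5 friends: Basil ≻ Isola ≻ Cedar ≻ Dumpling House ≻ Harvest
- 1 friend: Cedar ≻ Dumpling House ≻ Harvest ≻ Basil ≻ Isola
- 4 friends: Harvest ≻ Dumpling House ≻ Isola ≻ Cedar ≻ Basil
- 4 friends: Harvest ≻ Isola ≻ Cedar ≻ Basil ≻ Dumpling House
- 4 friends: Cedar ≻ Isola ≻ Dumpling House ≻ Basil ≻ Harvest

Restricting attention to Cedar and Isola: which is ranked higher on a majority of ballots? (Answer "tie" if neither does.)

Isola

Ballots ranking Cedar above Isola: 2 + 1 + 4 = 7.
Ballots ranking Isola above Cedar: 25 − 7 = 18.
Isola wins the head-to-head 18–7.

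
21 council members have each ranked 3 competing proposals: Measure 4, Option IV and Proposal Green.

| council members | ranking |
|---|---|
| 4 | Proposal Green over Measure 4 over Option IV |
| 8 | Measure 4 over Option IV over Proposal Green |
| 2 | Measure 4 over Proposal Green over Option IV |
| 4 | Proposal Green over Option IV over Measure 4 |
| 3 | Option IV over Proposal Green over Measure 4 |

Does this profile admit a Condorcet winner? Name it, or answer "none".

none

Pairwise majorities:
Measure 4 vs Option IV: Measure 4 is ranked higher on 4+8+2 = 14 ballots, Option IV on 7. Measure 4 wins 14–7.
Measure 4 vs Proposal Green: Measure 4 preferred on 8+2 = 10 ballots; Proposal Green wins 11–10.
Option IV vs Proposal Green: Option IV preferred on 8+3 = 11 ballots; Option IV wins 11–10.
Each option drops at least one matchup (Measure 4 loses to Proposal Green; Option IV loses to Measure 4; Proposal Green loses to Option IV); the cycle Measure 4 > Option IV > Proposal Green > Measure 4 rules out a Condorcet winner.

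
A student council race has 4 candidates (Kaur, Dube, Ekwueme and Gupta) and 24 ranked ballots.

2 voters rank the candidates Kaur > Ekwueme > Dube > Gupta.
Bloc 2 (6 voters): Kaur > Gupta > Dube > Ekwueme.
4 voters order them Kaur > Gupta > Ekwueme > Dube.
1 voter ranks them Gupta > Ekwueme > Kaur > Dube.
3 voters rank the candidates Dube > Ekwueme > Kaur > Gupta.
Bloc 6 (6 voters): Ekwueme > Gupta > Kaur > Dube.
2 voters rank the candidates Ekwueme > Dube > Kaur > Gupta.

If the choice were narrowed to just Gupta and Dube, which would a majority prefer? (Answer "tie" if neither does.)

Gupta

Ballots ranking Gupta above Dube: 6 + 4 + 1 + 6 = 17.
Ballots ranking Dube above Gupta: 24 − 17 = 7.
Gupta wins the head-to-head 17–7.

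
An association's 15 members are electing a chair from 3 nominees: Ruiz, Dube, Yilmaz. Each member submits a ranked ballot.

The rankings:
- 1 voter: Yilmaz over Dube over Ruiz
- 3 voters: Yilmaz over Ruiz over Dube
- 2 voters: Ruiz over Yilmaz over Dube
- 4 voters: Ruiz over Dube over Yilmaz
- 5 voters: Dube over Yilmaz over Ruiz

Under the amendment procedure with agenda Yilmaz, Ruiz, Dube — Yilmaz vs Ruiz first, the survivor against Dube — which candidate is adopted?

Dube

Round 1: Yilmaz vs Ruiz — 9–6, Yilmaz advances.
Round 2: Yilmaz vs Dube — 6–9, Dube advances.
The agenda winner is Dube.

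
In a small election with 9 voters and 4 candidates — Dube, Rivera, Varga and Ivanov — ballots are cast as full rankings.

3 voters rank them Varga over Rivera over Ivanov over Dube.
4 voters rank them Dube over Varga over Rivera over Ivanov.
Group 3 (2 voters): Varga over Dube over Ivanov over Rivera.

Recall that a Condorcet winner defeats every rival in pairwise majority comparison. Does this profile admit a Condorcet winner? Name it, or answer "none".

Pairwise majorities:
Dube vs Rivera: Dube, 6–3.
Dube vs Varga: Varga, 5–4.
Dube vs Ivanov: Dube, 6–3.
Rivera vs Varga: Varga wins 9–0.
Rivera vs Ivanov: Rivera wins 7–2.
Varga vs Ivanov: Varga, 9–0.
Only Varga has no losses; Varga is the Condorcet winner.

Varga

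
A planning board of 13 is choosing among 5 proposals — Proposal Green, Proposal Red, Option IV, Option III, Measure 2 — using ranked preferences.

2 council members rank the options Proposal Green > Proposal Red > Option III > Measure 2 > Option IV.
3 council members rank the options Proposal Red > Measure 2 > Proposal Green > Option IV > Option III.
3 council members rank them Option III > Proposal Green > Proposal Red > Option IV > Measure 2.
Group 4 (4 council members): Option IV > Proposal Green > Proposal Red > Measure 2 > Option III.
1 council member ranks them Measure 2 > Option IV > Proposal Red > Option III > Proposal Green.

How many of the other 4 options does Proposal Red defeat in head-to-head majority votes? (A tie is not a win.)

3

Proposal Red against each rival (13 council members):
Proposal Red–Proposal Green: Proposal Green 9–4.
Proposal Red vs Option IV: Proposal Red wins 8–5.
Proposal Red–Option III: Proposal Red 10–3.
Proposal Red vs Measure 2: Proposal Red preferred on 2+3+3+4 = 12 ballots; Proposal Red wins 12–1.
Proposal Red beats Option IV, Option III, Measure 2; loses to Proposal Green — 3 pairwise wins.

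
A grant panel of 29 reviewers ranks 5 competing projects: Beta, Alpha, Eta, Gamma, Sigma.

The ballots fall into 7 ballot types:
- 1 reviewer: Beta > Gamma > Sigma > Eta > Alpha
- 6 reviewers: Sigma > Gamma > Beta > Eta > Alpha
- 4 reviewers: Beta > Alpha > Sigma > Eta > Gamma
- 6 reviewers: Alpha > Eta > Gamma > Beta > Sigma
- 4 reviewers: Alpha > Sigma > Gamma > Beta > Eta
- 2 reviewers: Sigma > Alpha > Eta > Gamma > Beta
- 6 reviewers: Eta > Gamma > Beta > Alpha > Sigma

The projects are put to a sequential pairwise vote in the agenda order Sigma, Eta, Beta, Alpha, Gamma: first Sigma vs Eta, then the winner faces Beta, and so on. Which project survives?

Gamma

Round 1: Sigma vs Eta — 17–12, Sigma advances.
Round 2: Sigma vs Beta — 12–17, Beta advances.
Round 3: Beta vs Alpha — 17–12, Beta advances.
Round 4: Beta vs Gamma — 5–24, Gamma advances.
The agenda winner is Gamma.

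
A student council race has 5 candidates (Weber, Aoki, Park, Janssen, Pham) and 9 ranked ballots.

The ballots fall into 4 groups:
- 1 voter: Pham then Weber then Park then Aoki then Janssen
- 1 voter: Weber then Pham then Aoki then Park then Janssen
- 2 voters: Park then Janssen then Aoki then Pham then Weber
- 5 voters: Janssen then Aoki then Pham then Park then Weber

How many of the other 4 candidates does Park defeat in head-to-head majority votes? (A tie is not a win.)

1

Park against each rival (9 voters):
Park vs Weber: 7 to 2, Park.
Park vs Aoki: Park preferred on 1+2 = 3 ballots; Aoki wins 6–3.
Park–Janssen: Janssen 5–4.
Park vs Pham: Park preferred on 2 ballots; Pham wins 7–2.
Park beats Weber; loses to Aoki, Janssen, Pham — 1 pairwise win.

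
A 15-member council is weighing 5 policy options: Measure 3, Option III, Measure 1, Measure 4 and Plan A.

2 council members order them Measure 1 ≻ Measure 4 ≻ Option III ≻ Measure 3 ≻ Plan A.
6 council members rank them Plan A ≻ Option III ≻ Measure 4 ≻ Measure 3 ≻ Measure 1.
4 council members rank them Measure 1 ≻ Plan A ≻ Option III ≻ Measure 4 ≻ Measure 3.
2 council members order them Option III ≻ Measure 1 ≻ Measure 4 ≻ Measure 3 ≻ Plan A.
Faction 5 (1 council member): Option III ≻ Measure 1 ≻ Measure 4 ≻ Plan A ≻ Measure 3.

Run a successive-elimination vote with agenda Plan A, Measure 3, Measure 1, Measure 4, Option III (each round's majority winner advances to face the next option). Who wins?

Option III

Round 1: Plan A vs Measure 3 — 11–4, Plan A advances.
Round 2: Plan A vs Measure 1 — 6–9, Measure 1 advances.
Round 3: Measure 1 vs Measure 4 — 9–6, Measure 1 advances.
Round 4: Measure 1 vs Option III — 6–9, Option III advances.
Option III survives the agenda.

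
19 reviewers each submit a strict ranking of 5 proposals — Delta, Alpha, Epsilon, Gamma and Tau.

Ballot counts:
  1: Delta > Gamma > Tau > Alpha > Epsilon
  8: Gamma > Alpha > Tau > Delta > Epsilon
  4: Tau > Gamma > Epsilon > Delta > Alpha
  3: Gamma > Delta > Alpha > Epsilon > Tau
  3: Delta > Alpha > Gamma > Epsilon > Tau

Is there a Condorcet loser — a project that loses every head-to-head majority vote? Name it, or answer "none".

Pairwise majorities:
Delta–Alpha: Delta 11–8.
Delta vs Epsilon: 1+8+3+3 = 15 for Delta, 4 for Epsilon — Delta by 15–4.
Delta vs Gamma: Gamma wins 15–4.
Delta–Tau: Tau 12–7.
Alpha vs Epsilon: Alpha, 15–4.
Alpha vs Gamma: Gamma, 16–3.
Alpha vs Tau: Alpha, 14–5.
Epsilon vs Gamma: Epsilon is ranked higher on 0 ballots, Gamma on 19. Gamma wins 19–0.
Epsilon vs Tau: Tau wins 13–6.
Gamma vs Tau: 1+8+3+3 = 15 for Gamma, 4 for Tau — Gamma by 15–4.
Only Epsilon has no wins; Epsilon is the Condorcet loser.

Epsilon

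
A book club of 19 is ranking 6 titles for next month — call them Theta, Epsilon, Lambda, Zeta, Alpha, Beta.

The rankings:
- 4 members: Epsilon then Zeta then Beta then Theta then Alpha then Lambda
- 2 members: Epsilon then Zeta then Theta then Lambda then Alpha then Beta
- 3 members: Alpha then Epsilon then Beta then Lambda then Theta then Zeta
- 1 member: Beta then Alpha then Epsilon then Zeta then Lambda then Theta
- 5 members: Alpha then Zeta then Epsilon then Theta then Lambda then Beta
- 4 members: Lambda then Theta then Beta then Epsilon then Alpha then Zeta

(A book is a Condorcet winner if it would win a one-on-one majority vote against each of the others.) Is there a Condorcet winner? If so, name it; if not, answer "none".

Epsilon

Head-to-head results (19 members):
Theta–Epsilon: Epsilon 15–4.
Theta–Lambda: Theta 11–8.
Theta vs Zeta: Zeta, 12–7.
Theta vs Alpha: Theta, 10–9.
Theta–Beta: Theta 11–8.
Epsilon–Lambda: Epsilon 15–4.
Epsilon–Zeta: Epsilon 14–5.
Epsilon–Alpha: Epsilon 10–9.
Epsilon vs Beta: Epsilon wins 14–5.
Lambda vs Zeta: Zeta wins 12–7.
Lambda vs Alpha: Alpha wins 13–6.
Lambda–Beta: Lambda 11–8.
Zeta vs Alpha: Alpha, 13–6.
Zeta vs Beta: Zeta wins 11–8.
Alpha vs Beta: Alpha wins 10–9.
Epsilon defeats every rival head-to-head and is the Condorcet winner.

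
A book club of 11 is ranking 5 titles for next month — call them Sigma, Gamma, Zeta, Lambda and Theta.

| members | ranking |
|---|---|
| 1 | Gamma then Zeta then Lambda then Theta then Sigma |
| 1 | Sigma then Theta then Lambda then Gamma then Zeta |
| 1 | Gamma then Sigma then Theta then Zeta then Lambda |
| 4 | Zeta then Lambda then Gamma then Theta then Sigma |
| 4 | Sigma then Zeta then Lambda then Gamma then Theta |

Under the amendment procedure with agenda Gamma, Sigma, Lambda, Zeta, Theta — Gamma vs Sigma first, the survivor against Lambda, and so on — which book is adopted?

Zeta

Round 1: Gamma vs Sigma — 6–5, Gamma advances.
Round 2: Gamma vs Lambda — 2–9, Lambda advances.
Round 3: Lambda vs Zeta — 1–10, Zeta advances.
Round 4: Zeta vs Theta — 9–2, Zeta advances.
The agenda winner is Zeta.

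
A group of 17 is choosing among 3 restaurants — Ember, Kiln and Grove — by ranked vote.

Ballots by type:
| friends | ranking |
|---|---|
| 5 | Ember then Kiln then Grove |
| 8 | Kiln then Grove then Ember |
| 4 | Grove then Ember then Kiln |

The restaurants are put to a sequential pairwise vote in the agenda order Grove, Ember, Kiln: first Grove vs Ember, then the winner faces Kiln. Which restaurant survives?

Kiln

Round 1: Grove vs Ember — 12–5, Grove advances.
Round 2: Grove vs Kiln — 4–13, Kiln advances.
The agenda winner is Kiln.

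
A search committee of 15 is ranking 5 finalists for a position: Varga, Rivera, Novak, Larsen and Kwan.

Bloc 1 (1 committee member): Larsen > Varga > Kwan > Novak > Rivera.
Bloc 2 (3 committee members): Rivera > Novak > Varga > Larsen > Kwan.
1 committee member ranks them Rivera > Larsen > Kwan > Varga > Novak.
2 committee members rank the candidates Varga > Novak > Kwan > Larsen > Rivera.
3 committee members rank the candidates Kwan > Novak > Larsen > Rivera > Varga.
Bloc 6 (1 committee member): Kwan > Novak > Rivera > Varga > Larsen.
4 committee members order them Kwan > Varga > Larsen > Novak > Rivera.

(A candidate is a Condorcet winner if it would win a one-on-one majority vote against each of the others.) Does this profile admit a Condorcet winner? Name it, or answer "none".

Head-to-head results (15 committee members):
Varga vs Rivera: Rivera wins 8–7.
Varga vs Novak: Varga is ranked higher on 1+1+2+4 = 8 ballots, Novak on 7. Varga wins 8–7.
Varga vs Larsen: Varga, 10–5.
Varga vs Kwan: Kwan, 9–6.
Rivera vs Novak: Novak, 11–4.
Rivera vs Larsen: Rivera is ranked higher on 3+1+1 = 5 ballots, Larsen on 10. Larsen wins 10–5.
Rivera vs Kwan: Rivera preferred on 3+1 = 4 ballots; Kwan wins 11–4.
Novak vs Larsen: Novak is ranked higher on 3+2+3+1 = 9 ballots, Larsen on 6. Novak wins 9–6.
Novak vs Kwan: Novak preferred on 3+2 = 5 ballots; Kwan wins 10–5.
Larsen vs Kwan: Kwan, 10–5.
Kwan wins every pairwise contest, so Kwan is the Condorcet winner.

Kwan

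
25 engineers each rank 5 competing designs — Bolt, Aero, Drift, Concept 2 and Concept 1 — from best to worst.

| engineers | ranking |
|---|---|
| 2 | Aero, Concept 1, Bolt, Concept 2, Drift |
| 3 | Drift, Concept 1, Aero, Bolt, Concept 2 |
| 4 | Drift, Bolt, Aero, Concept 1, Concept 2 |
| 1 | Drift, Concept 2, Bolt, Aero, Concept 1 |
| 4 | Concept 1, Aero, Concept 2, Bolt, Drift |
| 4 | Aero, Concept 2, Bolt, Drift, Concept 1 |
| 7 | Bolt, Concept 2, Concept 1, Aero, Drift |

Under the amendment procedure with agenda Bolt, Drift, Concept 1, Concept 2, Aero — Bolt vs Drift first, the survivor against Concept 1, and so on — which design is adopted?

Round 1: Bolt vs Drift — 17–8, Bolt advances.
Round 2: Bolt vs Concept 1 — 16–9, Bolt advances.
Round 3: Bolt vs Concept 2 — 16–9, Bolt advances.
Round 4: Bolt vs Aero — 12–13, Aero advances.
Aero survives the agenda.

Aero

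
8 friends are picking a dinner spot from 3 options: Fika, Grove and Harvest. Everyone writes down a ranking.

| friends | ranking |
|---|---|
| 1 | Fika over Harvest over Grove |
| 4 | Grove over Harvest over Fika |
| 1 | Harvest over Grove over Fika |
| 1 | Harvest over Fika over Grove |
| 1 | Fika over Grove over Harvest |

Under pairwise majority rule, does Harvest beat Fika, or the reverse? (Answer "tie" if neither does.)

Harvest

Ballots ranking Harvest above Fika: 4 + 1 + 1 = 6.
Ballots ranking Fika above Harvest: 8 − 6 = 2.
Harvest wins the head-to-head 6–2.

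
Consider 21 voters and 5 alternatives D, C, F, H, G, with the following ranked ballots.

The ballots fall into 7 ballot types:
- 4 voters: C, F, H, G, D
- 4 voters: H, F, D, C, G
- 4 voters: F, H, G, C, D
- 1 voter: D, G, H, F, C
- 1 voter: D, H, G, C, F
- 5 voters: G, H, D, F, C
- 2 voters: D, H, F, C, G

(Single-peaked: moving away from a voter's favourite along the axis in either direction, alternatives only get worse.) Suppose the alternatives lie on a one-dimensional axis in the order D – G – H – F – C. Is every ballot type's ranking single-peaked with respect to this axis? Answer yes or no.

no

Axis positions: D=1, G=2, H=3, F=4, C=5.
Ballot type 1 (peak C at position 5): ranking walks positions 5-4-3-2-1, expanding outward from the peak — single-peaked.
Ballot type 2: ranking walks positions 3-4-1-5-2; D is ranked above G even though G lies between D and the peak H on the axis — preferences dip and rise again. Not single-peaked.
Ballot type 3 (peak F at position 4): ranking walks positions 4-3-2-5-1, expanding outward from the peak — single-peaked.
Ballot type 4 (peak D at position 1): ranking walks positions 1-2-3-4-5, expanding outward from the peak — single-peaked.
Ballot type 5: ranking walks positions 1-3-2-5-4; H is ranked above G even though G lies between H and the peak D on the axis — preferences dip and rise again. Not single-peaked.
Ballot type 6 (peak G at position 2): ranking walks positions 2-3-1-4-5, expanding outward from the peak — single-peaked.
Ballot type 7: ranking walks positions 1-3-4-5-2; H is ranked above G even though G lies between H and the peak D on the axis — preferences dip and rise again. Not single-peaked.
Ballot type 2 violates single-peakedness, so the profile is not single-peaked on this axis.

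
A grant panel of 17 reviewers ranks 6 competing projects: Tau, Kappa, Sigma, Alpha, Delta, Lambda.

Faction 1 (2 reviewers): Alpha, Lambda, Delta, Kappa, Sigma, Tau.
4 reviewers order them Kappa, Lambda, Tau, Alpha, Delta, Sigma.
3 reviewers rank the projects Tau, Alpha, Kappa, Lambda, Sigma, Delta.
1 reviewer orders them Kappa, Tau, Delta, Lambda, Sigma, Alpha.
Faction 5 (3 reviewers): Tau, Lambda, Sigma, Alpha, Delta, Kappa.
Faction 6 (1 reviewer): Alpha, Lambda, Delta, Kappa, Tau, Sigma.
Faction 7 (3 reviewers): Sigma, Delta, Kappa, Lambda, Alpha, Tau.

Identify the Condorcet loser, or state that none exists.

none

Head-to-head results (17 reviewers):
Tau–Kappa: Kappa 11–6.
Tau vs Sigma: 12 to 5, Tau.
Tau vs Alpha: Tau is ranked higher on 4+3+1+3 = 11 ballots, Alpha on 6. Tau wins 11–6.
Tau vs Delta: Tau is ranked higher on 4+3+1+3 = 11 ballots, Delta on 6. Tau wins 11–6.
Tau vs Lambda: 7 to 10, Lambda.
Kappa–Sigma: Kappa 11–6.
Kappa–Alpha: Alpha 9–8.
Kappa vs Delta: Kappa preferred on 4+3+1 = 8 ballots; Delta wins 9–8.
Kappa vs Lambda: Kappa preferred on 4+3+1+3 = 11 ballots; Kappa wins 11–6.
Sigma vs Alpha: 7 to 10, Alpha.
Sigma vs Delta: Sigma is ranked higher on 3+3+3 = 9 ballots, Delta on 8. Sigma wins 9–8.
Sigma vs Lambda: 3 for Sigma, 14 for Lambda — Lambda by 14–3.
Alpha vs Delta: Alpha wins 13–4.
Alpha vs Lambda: 2+3+1 = 6 for Alpha, 11 for Lambda — Lambda by 11–6.
Delta vs Lambda: Lambda wins 13–4.
Each project has at least one pairwise win (Tau beats Sigma; Kappa beats Tau; Sigma beats Delta; Alpha beats Kappa; Delta beats Kappa; Lambda beats Tau) — no Condorcet loser.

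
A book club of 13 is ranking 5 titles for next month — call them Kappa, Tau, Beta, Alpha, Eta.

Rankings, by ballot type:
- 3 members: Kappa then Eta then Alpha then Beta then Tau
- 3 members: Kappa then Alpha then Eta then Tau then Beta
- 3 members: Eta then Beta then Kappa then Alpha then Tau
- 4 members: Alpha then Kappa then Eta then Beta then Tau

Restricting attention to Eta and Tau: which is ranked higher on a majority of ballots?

Eta

Ballots ranking Eta above Tau: 3 + 3 + 3 + 4 = 13.
Ballots ranking Tau above Eta: 13 − 13 = 0.
Eta wins the head-to-head 13–0.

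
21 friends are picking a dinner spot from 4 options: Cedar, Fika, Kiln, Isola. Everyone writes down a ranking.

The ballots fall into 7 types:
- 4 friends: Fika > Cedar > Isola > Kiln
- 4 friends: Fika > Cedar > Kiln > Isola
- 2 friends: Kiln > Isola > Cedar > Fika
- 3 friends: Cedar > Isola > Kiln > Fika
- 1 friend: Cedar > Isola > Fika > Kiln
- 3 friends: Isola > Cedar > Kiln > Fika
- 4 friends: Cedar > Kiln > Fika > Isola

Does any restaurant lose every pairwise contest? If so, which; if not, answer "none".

Pairwise majorities:
Cedar vs Fika: Cedar, 13–8.
Cedar vs Kiln: 19 to 2, Cedar.
Cedar vs Isola: Cedar preferred on 4+4+3+1+4 = 16 ballots; Cedar wins 16–5.
Fika vs Kiln: Kiln wins 12–9.
Fika–Isola: Fika 12–9.
Kiln vs Isola: Kiln preferred on 4+2+4 = 10 ballots; Isola wins 11–10.
Each restaurant has at least one pairwise win (Cedar beats Fika; Fika beats Isola; Kiln beats Fika; Isola beats Kiln) — no Condorcet loser.

none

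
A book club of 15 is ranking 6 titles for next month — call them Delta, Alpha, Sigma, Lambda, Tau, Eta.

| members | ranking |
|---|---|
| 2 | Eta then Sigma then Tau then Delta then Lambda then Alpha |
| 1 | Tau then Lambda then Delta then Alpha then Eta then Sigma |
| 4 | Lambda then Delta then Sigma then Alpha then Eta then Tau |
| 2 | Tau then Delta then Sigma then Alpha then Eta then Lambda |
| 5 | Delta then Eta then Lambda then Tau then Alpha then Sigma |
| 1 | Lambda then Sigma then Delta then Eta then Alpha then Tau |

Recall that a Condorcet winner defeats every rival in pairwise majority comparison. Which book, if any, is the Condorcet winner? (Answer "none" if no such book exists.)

Delta

Check each pair by majority over 15 ballots:
Delta–Alpha: Delta 15–0.
Delta vs Sigma: Delta wins 12–3.
Delta vs Lambda: Delta wins 9–6.
Delta–Tau: Delta 10–5.
Delta–Eta: Delta 13–2.
Alpha vs Sigma: Sigma wins 9–6.
Alpha vs Lambda: Lambda, 13–2.
Alpha–Tau: Tau 10–5.
Alpha vs Eta: Eta wins 8–7.
Sigma vs Lambda: Lambda wins 11–4.
Sigma vs Tau: Tau wins 8–7.
Sigma vs Eta: Eta wins 8–7.
Lambda vs Tau: Lambda wins 10–5.
Lambda–Eta: Eta 9–6.
Tau vs Eta: Eta, 12–3.
Only Delta has no losses; Delta is the Condorcet winner.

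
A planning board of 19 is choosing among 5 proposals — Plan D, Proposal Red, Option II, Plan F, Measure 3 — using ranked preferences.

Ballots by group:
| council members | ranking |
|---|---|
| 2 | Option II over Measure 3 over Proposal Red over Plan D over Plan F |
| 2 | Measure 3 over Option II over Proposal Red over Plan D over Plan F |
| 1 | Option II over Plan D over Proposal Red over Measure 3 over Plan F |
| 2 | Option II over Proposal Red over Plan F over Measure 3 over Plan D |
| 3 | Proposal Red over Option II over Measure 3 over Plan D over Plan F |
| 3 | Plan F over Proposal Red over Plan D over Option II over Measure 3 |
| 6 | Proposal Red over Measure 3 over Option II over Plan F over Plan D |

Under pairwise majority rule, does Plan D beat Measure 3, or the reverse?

Ballots ranking Plan D above Measure 3: 1 + 3 = 4.
Ballots ranking Measure 3 above Plan D: 19 − 4 = 15.
Measure 3 wins the head-to-head 15–4.

Measure 3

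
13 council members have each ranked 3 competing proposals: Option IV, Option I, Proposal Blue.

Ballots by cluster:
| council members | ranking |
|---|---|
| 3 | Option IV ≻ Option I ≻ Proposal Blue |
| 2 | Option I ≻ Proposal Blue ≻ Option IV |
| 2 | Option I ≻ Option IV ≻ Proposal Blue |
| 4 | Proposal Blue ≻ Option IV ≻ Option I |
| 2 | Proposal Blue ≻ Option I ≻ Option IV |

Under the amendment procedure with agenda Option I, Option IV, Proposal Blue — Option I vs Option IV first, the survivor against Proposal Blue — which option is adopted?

Proposal Blue

Round 1: Option I vs Option IV — 6–7, Option IV advances.
Round 2: Option IV vs Proposal Blue — 5–8, Proposal Blue advances.
The agenda winner is Proposal Blue.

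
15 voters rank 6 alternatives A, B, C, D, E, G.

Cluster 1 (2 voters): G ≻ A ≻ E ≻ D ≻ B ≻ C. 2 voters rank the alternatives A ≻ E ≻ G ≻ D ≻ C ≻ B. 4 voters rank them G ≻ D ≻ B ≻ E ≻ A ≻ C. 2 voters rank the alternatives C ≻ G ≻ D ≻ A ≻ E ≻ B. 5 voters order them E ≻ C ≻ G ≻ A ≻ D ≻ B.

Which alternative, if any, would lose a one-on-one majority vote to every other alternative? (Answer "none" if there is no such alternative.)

Pairwise majorities:
A vs B: A, 11–4.
A–C: A 8–7.
A vs D: A preferred on 2+2+5 = 9 ballots; A wins 9–6.
A vs E: 6 to 9, E.
A–G: G 13–2.
B vs C: B preferred on 2+4 = 6 ballots; C wins 9–6.
B vs D: 0 for B, 15 for D — D by 15–0.
B vs E: B is ranked higher on 4 ballots, E on 11. E wins 11–4.
B vs G: 0 for B, 15 for G — G by 15–0.
C vs D: C is ranked higher on 2+5 = 7 ballots, D on 8. D wins 8–7.
C vs E: 2 to 13, E.
C–G: G 8–7.
D–E: E 9–6.
D vs G: 0 to 15, G.
E–G: G 8–7.
B loses to every other alternative — it is the Condorcet loser.

B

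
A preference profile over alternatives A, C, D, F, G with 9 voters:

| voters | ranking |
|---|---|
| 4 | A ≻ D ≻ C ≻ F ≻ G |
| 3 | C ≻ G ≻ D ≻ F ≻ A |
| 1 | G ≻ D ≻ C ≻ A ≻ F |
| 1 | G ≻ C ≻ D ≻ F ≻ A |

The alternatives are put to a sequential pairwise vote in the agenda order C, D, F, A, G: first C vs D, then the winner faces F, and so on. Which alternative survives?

G

Round 1: C vs D — 4–5, D advances.
Round 2: D vs F — 9–0, D advances.
Round 3: D vs A — 5–4, D advances.
Round 4: D vs G — 4–5, G advances.
The agenda winner is G.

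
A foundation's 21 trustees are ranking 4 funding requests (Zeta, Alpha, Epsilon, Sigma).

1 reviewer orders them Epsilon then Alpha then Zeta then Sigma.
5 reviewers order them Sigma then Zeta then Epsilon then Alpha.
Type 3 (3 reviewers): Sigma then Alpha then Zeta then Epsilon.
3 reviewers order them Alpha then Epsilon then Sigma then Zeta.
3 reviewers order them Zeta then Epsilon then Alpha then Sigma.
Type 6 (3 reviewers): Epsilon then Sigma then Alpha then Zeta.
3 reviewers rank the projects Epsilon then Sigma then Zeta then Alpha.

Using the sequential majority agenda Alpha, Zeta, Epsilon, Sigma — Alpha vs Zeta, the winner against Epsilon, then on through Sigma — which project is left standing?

Round 1: Alpha vs Zeta — 10–11, Zeta advances.
Round 2: Zeta vs Epsilon — 11–10, Zeta advances.
Round 3: Zeta vs Sigma — 4–17, Sigma advances.
Sigma survives the agenda.

Sigma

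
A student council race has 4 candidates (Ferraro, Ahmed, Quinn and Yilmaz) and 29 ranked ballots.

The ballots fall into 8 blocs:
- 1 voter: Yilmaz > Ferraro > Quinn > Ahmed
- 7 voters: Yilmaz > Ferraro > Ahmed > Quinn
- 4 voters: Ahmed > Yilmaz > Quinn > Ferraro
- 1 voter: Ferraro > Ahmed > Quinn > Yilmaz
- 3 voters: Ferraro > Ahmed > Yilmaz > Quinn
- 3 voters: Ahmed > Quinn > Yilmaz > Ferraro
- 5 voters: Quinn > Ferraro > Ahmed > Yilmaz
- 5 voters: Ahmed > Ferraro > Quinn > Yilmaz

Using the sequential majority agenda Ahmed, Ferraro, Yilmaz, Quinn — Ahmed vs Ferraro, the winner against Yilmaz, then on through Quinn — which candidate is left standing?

Yilmaz

Round 1: Ahmed vs Ferraro — 12–17, Ferraro advances.
Round 2: Ferraro vs Yilmaz — 14–15, Yilmaz advances.
Round 3: Yilmaz vs Quinn — 15–14, Yilmaz advances.
The agenda winner is Yilmaz.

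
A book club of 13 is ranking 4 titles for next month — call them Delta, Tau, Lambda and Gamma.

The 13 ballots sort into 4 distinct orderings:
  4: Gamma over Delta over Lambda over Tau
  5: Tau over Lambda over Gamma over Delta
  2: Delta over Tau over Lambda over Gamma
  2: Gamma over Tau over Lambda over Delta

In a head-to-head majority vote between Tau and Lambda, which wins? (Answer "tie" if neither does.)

Ballots ranking Tau above Lambda: 5 + 2 + 2 = 9.
Ballots ranking Lambda above Tau: 13 − 9 = 4.
Tau wins the head-to-head 9–4.

Tau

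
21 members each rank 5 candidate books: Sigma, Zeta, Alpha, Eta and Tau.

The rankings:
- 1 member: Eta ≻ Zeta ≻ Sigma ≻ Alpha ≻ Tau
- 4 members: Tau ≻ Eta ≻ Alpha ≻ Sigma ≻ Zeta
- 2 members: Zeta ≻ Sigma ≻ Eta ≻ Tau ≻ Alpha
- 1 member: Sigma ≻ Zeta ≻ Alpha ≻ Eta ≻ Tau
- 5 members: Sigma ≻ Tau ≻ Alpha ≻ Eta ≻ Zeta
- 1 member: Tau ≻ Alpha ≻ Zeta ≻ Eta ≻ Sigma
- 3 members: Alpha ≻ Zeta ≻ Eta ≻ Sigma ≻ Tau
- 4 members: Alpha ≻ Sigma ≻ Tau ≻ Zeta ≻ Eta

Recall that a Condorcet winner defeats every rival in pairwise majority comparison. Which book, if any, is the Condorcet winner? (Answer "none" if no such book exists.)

Pairwise majorities:
Sigma vs Zeta: Sigma is ranked higher on 4+1+5+4 = 14 ballots, Zeta on 7. Sigma wins 14–7.
Sigma vs Alpha: 9 to 12, Alpha.
Sigma vs Eta: 2+1+5+4 = 12 for Sigma, 9 for Eta — Sigma by 12–9.
Sigma vs Tau: 16 to 5, Sigma.
Zeta vs Alpha: 1+2+1 = 4 for Zeta, 17 for Alpha — Alpha by 17–4.
Zeta vs Eta: 2+1+1+3+4 = 11 for Zeta, 10 for Eta — Zeta by 11–10.
Zeta vs Tau: Zeta preferred on 1+2+1+3 = 7 ballots; Tau wins 14–7.
Alpha vs Eta: 14 to 7, Alpha.
Alpha vs Tau: 9 to 12, Tau.
Eta vs Tau: 7 to 14, Tau.
Every book loses at least once (Sigma loses to Alpha; Zeta loses to Sigma; Alpha loses to Tau; Eta loses to Sigma; Tau loses to Sigma). The majority relation contains the cycle Sigma beats Tau beats Alpha beats Sigma, so there is no Condorcet winner.

none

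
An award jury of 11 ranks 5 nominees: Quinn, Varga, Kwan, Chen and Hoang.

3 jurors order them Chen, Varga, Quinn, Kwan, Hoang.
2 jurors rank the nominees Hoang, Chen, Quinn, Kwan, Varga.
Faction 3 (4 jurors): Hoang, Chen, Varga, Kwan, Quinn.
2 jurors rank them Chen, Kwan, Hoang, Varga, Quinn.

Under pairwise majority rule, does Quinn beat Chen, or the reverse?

No ballot ranks Quinn above Chen: 0.
Ballots ranking Chen above Quinn: 11 − 0 = 11.
Chen wins the head-to-head 11–0.

Chen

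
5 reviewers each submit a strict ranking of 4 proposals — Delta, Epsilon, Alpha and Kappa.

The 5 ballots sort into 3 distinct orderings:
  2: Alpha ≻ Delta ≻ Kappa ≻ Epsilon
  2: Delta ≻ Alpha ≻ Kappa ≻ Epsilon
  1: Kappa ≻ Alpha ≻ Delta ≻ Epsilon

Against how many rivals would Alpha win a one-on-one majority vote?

3

Alpha against each rival (5 reviewers):
Alpha vs Delta: Alpha is ranked higher on 2+1 = 3 ballots, Delta on 2. Alpha wins 3–2.
Alpha–Epsilon: Alpha 5–0.
Alpha vs Kappa: Alpha wins 4–1.
Alpha beats Delta, Epsilon, Kappa — 3 pairwise wins.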